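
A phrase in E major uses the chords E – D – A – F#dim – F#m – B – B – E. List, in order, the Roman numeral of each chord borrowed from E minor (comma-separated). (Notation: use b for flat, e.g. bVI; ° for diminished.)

E major has the diatonic set E, F#m, G#m, A, B, C#m, D#dim. E, A, F#m and B all belong to that set. D (D–F#–A) is not: scale degree 7 in E major carries D#dim (vii°). In E minor the chord on that degree is D, so here it functions as bVII, borrowed from the parallel minor. F#dim (F#–A–C) is not: scale degree 2 in E major carries F#m (ii). In E minor the chord on that degree is F#dim, so here it functions as ii°, borrowed from the parallel minor.

bVII, ii°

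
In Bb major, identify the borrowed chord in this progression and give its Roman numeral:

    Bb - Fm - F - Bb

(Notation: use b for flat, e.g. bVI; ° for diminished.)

In Bb major the diatonic chords are Bb, Cm, Dm, Eb, F, Gm, Adim. Of the given chords, Bb and F are diatonic. But Fm (F–Ab–C) is foreign: the diatonic V on degree 5 is F, whereas Fm comes from Bb minor. It is labeled v.

v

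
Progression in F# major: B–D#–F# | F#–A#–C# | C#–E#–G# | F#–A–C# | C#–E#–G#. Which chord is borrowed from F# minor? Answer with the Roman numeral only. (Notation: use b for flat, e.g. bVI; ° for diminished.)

F# major has the diatonic set F#, G#m, A#m, B, C#, D#m, E#dim. Of the given chords, B–D#–F# = B, F#–A#–C# = F# and C#–E#–G# = C# are diatonic. F#–A–C# doesn't fit — on degree 1 F# major would have F# (I). F#m is the degree-1 chord of F# minor, so it is the borrowed i.

i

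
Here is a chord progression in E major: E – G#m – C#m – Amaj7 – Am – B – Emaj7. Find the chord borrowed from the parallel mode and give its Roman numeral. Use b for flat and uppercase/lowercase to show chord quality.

In E major the diatonic chords are E, F#m, G#m, A, B, C#m, D#dim. E, G#m, C#m, Amaj7, B and Emaj7 all belong to that set. Am (A–C–E) doesn't fit — on degree 4 E major would have A (IV). Am is the degree-4 chord of E minor, so it is the borrowed iv.

iv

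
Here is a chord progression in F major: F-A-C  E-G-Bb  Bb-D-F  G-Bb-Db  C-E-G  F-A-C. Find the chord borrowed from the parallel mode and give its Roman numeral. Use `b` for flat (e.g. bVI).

In F major the diatonic chords are F, Gm, Am, Bb, C, Dm, Edim. F–A–C = F, E–G–Bb = Edim, Bb–D–F = Bb and C–E–G = C all belong to that set. But G–Bb–Db is foreign: the diatonic ii on degree 2 is Gm, whereas Gdim comes from F minor. It is labeled ii°.

ii°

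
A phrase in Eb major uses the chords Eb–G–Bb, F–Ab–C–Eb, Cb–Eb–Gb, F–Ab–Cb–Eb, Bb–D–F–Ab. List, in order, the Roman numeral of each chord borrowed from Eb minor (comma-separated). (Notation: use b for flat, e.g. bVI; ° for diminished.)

Eb major has the diatonic set Eb, Fm, Gm, Ab, Bb, Cm, Ddim. Of the given chords, Eb–G–Bb = Eb, F–Ab–C–Eb = Fm7 and Bb–D–F–Ab = Bb7 are diatonic. Cb–Eb–Gb doesn't fit — on degree 6 Eb major would have Cm (vi). Cb is the degree-6 chord of Eb minor, so it is the borrowed bVI. But F–Ab–Cb–Eb is foreign: the diatonic ii on degree 2 is Fm, whereas Fm7b5 comes from Eb minor. It is labeled iiø7.

bVI, iiø7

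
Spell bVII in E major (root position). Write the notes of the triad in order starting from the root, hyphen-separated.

D-F#-A

bVII is built on the lowered scale degree 7. In E major degree 7 is D#; lowered it becomes D. In E minor the chord on D is D–F#–A.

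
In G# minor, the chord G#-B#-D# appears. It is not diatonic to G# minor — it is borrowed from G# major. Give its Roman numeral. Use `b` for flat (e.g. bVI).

I

The root G# is the diatonic 1st degree of G# minor; the borrowing shows in the chord quality. The diatonic chord on degree 1 would be G#m (i), but G#–B#–D# is the major chord from G# major. As a borrowed chord it is labeled I.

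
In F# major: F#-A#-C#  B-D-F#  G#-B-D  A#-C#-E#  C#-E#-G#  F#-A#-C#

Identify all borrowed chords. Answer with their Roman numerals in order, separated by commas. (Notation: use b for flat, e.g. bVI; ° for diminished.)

iv, ii°

In F# major the diatonic chords are F#, G#m, A#m, B, C#, D#m, E#dim. Of the given chords, F#–A#–C# = F#, A#–C#–E# = A#m and C#–E#–G# = C# are diatonic. B–D–F# doesn't fit — on degree 4 F# major would have B (IV). Bm is the degree-4 chord of F# minor, so it is the borrowed iv. G#–B–D is not: scale degree 2 in F# major carries G#m (ii). In F# minor the chord on that degree is G#dim, so here it functions as ii°, borrowed from the parallel minor.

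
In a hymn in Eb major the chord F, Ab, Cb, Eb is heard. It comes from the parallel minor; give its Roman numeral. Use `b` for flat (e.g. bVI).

F is scale degree 2 in Eb major. F–Ab–Cb–Eb is a half-diminished-seventh chord — the form found in Eb minor, not the diatonic ii (Fm). Borrowed into Eb major it is written iiø7.

iiø7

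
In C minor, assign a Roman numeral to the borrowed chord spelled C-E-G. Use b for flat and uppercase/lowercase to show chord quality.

C is scale degree 1 in C minor. Diatonically C minor has Cm (i) on that degree; C–E–G is instead the major chord native to C major, so it takes the label I.

I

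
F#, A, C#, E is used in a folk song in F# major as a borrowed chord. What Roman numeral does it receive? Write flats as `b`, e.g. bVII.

F# is scale degree 1 in F# major. Diatonically F# major has F# (I) on that degree; F#–A–C#–E is instead the minor-seventh chord native to F# minor, so it takes the label i7.

i7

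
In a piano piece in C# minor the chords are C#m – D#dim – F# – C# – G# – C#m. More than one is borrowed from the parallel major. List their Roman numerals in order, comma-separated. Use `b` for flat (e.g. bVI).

IV, I

C# minor has the diatonic set C#m, D#dim, E, F#m, G#, A, B (with V from harmonic minor). C#m, D#dim and G# are all diatonic. F# (F#–A#–C#) is not: scale degree 4 in C# minor carries F#m (iv). In C# major the chord on that degree is F#, so here it functions as IV, borrowed from the parallel major. C# (C#–E#–G#) doesn't fit — on degree 1 C# minor would have C#m (i). C# is the degree-1 chord of C# major, so it is the borrowed I.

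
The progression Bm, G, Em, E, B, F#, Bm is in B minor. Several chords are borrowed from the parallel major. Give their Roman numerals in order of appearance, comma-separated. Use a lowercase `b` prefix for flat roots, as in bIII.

B minor has the diatonic set Bm, C#dim, D, Em, F#, G, A (with V from harmonic minor). Of the given chords, Bm, G, Em and F# are diatonic. But E (E–G#–B) is foreign: the diatonic iv on degree 4 is Em, whereas E comes from B major. It is labeled IV. But B (B–D#–F#) is foreign: the diatonic i on degree 1 is Bm, whereas B comes from B major. It is labeled I.

IV, I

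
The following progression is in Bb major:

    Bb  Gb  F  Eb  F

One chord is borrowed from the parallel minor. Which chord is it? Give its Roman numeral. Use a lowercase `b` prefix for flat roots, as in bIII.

bVI

The diatonic triads in Bb major are Bb, Cm, Dm, Eb, F, Gm, Adim. Of the given chords, Bb, F and Eb are diatonic. Gb (Gb–Bb–Db) doesn't fit — on degree 6 Bb major would have Gm (vi). Gb is the degree-6 chord of Bb minor, so it is the borrowed bVI.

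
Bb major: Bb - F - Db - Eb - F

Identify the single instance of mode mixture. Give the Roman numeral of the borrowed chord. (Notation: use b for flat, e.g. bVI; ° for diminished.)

bIII

In Bb major the diatonic chords are Bb, Cm, Dm, Eb, F, Gm, Adim. Bb, F and Eb are all diatonic. Db (Db–F–Ab) is not: scale degree 3 in Bb major carries Dm (iii). In Bb minor the chord on that degree is Db, so here it functions as bIII, borrowed from the parallel minor.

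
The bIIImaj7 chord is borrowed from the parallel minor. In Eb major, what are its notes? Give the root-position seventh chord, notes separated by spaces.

The root of bIIImaj7 is the lowered 3rd degree: G becomes Gb. Building the major-seventh chord from the parallel minor on Gb: Gb–Bb–Db–F.

Gb Bb Db F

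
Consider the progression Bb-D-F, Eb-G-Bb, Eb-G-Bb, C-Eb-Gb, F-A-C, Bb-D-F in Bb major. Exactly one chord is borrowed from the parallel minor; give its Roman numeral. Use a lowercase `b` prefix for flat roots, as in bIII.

ii°

The diatonic triads in Bb major are Bb, Cm, Dm, Eb, F, Gm, Adim. Bb–D–F = Bb, Eb–G–Bb = Eb and F–A–C = F are all diatonic. C–Eb–Gb is not: scale degree 2 in Bb major carries Cm (ii). In Bb minor the chord on that degree is Cdim, so here it functions as ii°, borrowed from the parallel minor.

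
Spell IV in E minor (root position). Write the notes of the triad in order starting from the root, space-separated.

IV is built on scale degree 4, which is A in both E minor and its parallel. Stacking thirds in E major on A gives A–C#–E.

A C# E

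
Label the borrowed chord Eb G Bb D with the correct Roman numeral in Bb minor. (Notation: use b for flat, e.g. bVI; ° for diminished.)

The root Eb is the diatonic 4th degree of Bb minor; the borrowing shows in the chord quality. Eb–G–Bb–D is a major-seventh chord — the form found in Bb major, not the diatonic iv (Ebm). Borrowed into Bb minor it is written IVmaj7.

IVmaj7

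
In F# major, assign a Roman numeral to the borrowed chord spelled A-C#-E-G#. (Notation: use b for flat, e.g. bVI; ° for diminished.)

The root A is the lowered 3rd scale degree — diatonically F# major has A# there. The diatonic chord on degree 3 would be A#m (iii), but A–C#–E–G# is the major-seventh chord from F# minor. As a borrowed chord it is labeled bIIImaj7.

bIIImaj7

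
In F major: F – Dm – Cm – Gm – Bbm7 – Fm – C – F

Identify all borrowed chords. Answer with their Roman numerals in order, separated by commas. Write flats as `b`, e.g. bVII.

In F major the diatonic chords are F, Gm, Am, Bb, C, Dm, Edim. Of the given chords, F, Dm, Gm and C are diatonic. But Cm (C–Eb–G) is foreign: the diatonic V on degree 5 is C, whereas Cm comes from F minor. It is labeled v. Bbm7 (Bb–Db–F–Ab) is not: scale degree 4 in F major carries Bb (IV). In F minor the chord on that degree is Bbm7, so here it functions as iv7, borrowed from the parallel minor. But Fm (F–Ab–C) is foreign: the diatonic I on degree 1 is F, whereas Fm comes from F minor. It is labeled i.

v, iv7, i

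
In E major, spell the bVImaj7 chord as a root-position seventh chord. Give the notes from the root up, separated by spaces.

bVImaj7 is built on the lowered scale degree 6. In E major degree 6 is C#; lowered it becomes C. Building the major-seventh chord from the parallel minor on C: C–E–G–B.

C E G B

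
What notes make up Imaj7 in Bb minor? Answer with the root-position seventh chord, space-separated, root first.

Imaj7 is built on scale degree 1, which is Bb in both Bb minor and its parallel. Stacking thirds in Bb major on Bb gives Bb–D–F–A.

Bb D F A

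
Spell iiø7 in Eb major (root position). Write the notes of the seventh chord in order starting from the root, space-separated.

iiø7 is built on scale degree 2, which is F in both Eb major and its parallel. Building the half-diminished-seventh chord from the parallel minor on F: F–Ab–Cb–Eb.

F Ab Cb Eb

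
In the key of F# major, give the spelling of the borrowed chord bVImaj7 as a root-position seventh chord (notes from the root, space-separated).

bVImaj7 is built on the lowered scale degree 6. In F# major degree 6 is D#; lowered it becomes D. Building the major-seventh chord from the parallel minor on D: D–F#–A–C#.

D F# A C#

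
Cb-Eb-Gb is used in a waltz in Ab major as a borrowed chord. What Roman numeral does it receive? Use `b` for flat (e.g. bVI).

bIII

The root Cb is the lowered 3rd scale degree — diatonically Ab major has C there. Cb–Eb–Gb is a major chord — the form found in Ab minor, not the diatonic iii (Cm). Borrowed into Ab major it is written bIII.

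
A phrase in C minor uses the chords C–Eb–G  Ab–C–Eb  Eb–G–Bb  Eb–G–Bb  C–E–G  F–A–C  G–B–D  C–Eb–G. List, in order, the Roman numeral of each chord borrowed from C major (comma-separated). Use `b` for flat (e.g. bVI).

The diatonic triads in C minor (with V from harmonic minor) are Cm, Ddim, Eb, Fm, G, Ab, Bb. C–Eb–G = Cm, Ab–C–Eb = Ab, Eb–G–Bb = Eb and G–B–D = G all belong to that set. C–E–G doesn't fit — on degree 1 C minor would have Cm (i). C is the degree-1 chord of C major, so it is the borrowed I. F–A–C doesn't fit — on degree 4 C minor would have Fm (iv). F is the degree-4 chord of C major, so it is the borrowed IV.

I, IV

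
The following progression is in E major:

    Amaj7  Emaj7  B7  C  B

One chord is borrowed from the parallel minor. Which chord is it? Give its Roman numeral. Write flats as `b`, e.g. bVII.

The diatonic triads in E major are E, F#m, G#m, A, B, C#m, D#dim. Of the given chords, Amaj7, Emaj7, B7 and B are diatonic. C (C–E–G) doesn't fit — on degree 6 E major would have C#m (vi). C is the degree-6 chord of E minor, so it is the borrowed bVI.

bVI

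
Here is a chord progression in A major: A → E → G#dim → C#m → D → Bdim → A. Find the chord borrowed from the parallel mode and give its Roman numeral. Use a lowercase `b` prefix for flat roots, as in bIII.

ii°

In A major the diatonic chords are A, Bm, C#m, D, E, F#m, G#dim. A, E, G#dim, C#m and D all belong to that set. But Bdim (B–D–F) is foreign: the diatonic ii on degree 2 is Bm, whereas Bdim comes from A minor. It is labeled ii°.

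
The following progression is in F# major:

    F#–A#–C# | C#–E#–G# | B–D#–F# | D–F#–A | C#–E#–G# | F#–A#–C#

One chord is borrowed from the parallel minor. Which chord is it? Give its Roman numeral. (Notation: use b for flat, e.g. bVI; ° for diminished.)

F# major has the diatonic set F#, G#m, A#m, B, C#, D#m, E#dim. F#–A#–C# = F#, C#–E#–G# = C# and B–D#–F# = B are all diatonic. D–F#–A doesn't fit — on degree 6 F# major would have D#m (vi). D is the degree-6 chord of F# minor, so it is the borrowed bVI.

bVI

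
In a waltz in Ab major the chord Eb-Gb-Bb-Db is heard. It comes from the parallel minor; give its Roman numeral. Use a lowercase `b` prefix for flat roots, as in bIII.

Eb is scale degree 5 in Ab major. Eb–Gb–Bb–Db is a minor-seventh chord — the form found in Ab minor, not the diatonic V (Eb). Borrowed into Ab major it is written v7.

v7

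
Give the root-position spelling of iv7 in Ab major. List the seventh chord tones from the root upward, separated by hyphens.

The root, Db, is scale degree 4 — the same note in Ab major and Ab minor; only the chord quality changes. Building the minor-seventh chord from the parallel minor on Db: Db–Fb–Ab–Cb.

Db-Fb-Ab-Cb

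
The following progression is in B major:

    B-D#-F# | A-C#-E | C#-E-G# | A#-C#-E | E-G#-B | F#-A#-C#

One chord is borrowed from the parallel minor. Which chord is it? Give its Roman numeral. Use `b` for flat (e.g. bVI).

In B major the diatonic chords are B, C#m, D#m, E, F#, G#m, A#dim. Of the given chords, B–D#–F# = B, C#–E–G# = C#m, A#–C#–E = A#dim, E–G#–B = E and F#–A#–C# = F# are diatonic. A–C#–E doesn't fit — on degree 7 B major would have A#dim (vii°). A is the degree-7 chord of B minor, so it is the borrowed bVII.

bVII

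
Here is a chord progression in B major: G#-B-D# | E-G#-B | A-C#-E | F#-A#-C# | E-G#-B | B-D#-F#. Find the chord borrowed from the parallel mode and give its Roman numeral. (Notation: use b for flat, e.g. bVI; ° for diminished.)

bVII

B major has the diatonic set B, C#m, D#m, E, F#, G#m, A#dim. G#–B–D# = G#m, E–G#–B = E, F#–A#–C# = F# and B–D#–F# = B all belong to that set. A–C#–E is not: scale degree 7 in B major carries A#dim (vii°). In B minor the chord on that degree is A, so here it functions as bVII, borrowed from the parallel minor.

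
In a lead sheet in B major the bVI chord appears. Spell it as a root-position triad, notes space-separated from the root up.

The root of bVI is the lowered 6th degree: G# becomes G. Stacking thirds in B minor on G gives G–B–D.

G B D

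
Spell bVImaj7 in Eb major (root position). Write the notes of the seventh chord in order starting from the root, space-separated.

Cb Eb Gb Bb

bVImaj7 is built on the lowered scale degree 6. In Eb major degree 6 is C; lowered it becomes Cb. Building the major-seventh chord from the parallel minor on Cb: Cb–Eb–Gb–Bb.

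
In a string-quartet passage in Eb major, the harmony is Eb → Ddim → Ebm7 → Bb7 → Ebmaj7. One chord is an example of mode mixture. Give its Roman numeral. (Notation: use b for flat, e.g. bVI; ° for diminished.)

Eb major has the diatonic set Eb, Fm, Gm, Ab, Bb, Cm, Ddim. Eb, Ddim, Bb7 and Ebmaj7 all belong to that set. Ebm7 (Eb–Gb–Bb–Db) is not: scale degree 1 in Eb major carries Eb (I). In Eb minor the chord on that degree is Ebm7, so here it functions as i7, borrowed from the parallel minor.

i7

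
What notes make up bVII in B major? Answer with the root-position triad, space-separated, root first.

A C# E

The root of bVII is the lowered 7th degree: A# becomes A. In B minor the chord on A is A–C#–E.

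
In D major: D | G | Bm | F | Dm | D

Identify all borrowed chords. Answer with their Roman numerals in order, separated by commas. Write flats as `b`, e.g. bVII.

bIII, i

The diatonic triads in D major are D, Em, F#m, G, A, Bm, C#dim. D, G and Bm are all diatonic. F (F–A–C) doesn't fit — on degree 3 D major would have F#m (iii). F is the degree-3 chord of D minor, so it is the borrowed bIII. Dm (D–F–A) is not: scale degree 1 in D major carries D (I). In D minor the chord on that degree is Dm, so here it functions as i, borrowed from the parallel minor.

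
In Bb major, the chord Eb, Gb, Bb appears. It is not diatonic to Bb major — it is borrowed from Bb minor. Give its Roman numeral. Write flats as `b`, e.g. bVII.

Eb is scale degree 4 in Bb major. Eb–Gb–Bb is a minor chord — the form found in Bb minor, not the diatonic IV (Eb). Borrowed into Bb major it is written iv.

iv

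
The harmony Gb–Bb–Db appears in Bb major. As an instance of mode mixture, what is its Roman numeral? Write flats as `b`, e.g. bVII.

bVI

The root Gb is the lowered 6th scale degree — diatonically Bb major has G there. Diatonically Bb major has Gm (vi) on that degree; Gb–Bb–Db is instead the major chord native to Bb minor, so it takes the label bVI.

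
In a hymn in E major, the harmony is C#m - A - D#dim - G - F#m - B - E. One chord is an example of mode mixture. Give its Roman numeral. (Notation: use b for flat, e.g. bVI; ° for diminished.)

bIII

The diatonic triads in E major are E, F#m, G#m, A, B, C#m, D#dim. C#m, A, D#dim, F#m, B and E all belong to that set. G (G–B–D) doesn't fit — on degree 3 E major would have G#m (iii). G is the degree-3 chord of E minor, so it is the borrowed bIII.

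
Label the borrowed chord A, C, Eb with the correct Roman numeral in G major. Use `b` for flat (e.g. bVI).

ii°

The root A is the diatonic 2nd degree of G major; the borrowing shows in the chord quality. The diatonic chord on degree 2 would be Am (ii), but A–C–Eb is the diminished chord from G minor. As a borrowed chord it is labeled ii°.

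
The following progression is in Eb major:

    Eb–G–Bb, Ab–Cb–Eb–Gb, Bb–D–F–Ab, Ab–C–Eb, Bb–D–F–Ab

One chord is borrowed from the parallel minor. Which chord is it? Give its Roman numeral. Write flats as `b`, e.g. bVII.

In Eb major the diatonic chords are Eb, Fm, Gm, Ab, Bb, Cm, Ddim. Eb–G–Bb = Eb, Bb–D–F–Ab = Bb7 and Ab–C–Eb = Ab are all diatonic. Ab–Cb–Eb–Gb is not: scale degree 4 in Eb major carries Ab (IV). In Eb minor the chord on that degree is Abm7, so here it functions as iv7, borrowed from the parallel minor.

iv7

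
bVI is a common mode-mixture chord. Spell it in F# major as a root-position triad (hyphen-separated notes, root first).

bVI is built on the lowered scale degree 6. In F# major degree 6 is D#; lowered it becomes D. In F# minor the chord on D is D–F#–A.

D-F#-A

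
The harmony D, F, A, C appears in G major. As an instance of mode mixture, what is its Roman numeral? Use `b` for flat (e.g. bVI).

The root D is the diatonic 5th degree of G major; the borrowing shows in the chord quality. D–F–A–C is a minor-seventh chord — the form found in G minor, not the diatonic V (D). Borrowed into G major it is written v7.

v7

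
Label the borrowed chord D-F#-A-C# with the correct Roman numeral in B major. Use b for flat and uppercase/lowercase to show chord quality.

bIIImaj7

The root D is the lowered 3rd scale degree — diatonically B major has D# there. D–F#–A–C# is a major-seventh chord — the form found in B minor, not the diatonic iii (D#m). Borrowed into B major it is written bIIImaj7.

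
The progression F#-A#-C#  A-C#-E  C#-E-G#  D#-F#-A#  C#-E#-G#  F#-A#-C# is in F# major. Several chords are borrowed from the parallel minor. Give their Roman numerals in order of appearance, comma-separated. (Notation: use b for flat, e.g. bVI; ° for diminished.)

bIII, v

The diatonic triads in F# major are F#, G#m, A#m, B, C#, D#m, E#dim. F#–A#–C# = F#, D#–F#–A# = D#m and C#–E#–G# = C# are all diatonic. But A–C#–E is foreign: the diatonic iii on degree 3 is A#m, whereas A comes from F# minor. It is labeled bIII. But C#–E–G# is foreign: the diatonic V on degree 5 is C#, whereas C#m comes from F# minor. It is labeled v.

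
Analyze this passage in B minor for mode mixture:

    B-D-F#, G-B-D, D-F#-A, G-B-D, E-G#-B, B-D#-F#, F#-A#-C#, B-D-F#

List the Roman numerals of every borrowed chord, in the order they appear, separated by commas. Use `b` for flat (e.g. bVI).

IV, I

B minor has the diatonic set Bm, C#dim, D, Em, F#, G, A (with V from harmonic minor). Of the given chords, B–D–F# = Bm, G–B–D = G, D–F#–A = D and F#–A#–C# = F# are diatonic. But E–G#–B is foreign: the diatonic iv on degree 4 is Em, whereas E comes from B major. It is labeled IV. B–D#–F# doesn't fit — on degree 1 B minor would have Bm (i). B is the degree-1 chord of B major, so it is the borrowed I.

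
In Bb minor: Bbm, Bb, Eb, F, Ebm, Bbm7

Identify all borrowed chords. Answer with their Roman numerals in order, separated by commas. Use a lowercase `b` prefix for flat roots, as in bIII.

I, IV

The diatonic triads in Bb minor (with V from harmonic minor) are Bbm, Cdim, Db, Ebm, F, Gb, Ab. Bbm, F, Ebm and Bbm7 all belong to that set. Bb (Bb–D–F) doesn't fit — on degree 1 Bb minor would have Bbm (i). Bb is the degree-1 chord of Bb major, so it is the borrowed I. Eb (Eb–G–Bb) is not: scale degree 4 in Bb minor carries Ebm (iv). In Bb major the chord on that degree is Eb, so here it functions as IV, borrowed from the parallel major.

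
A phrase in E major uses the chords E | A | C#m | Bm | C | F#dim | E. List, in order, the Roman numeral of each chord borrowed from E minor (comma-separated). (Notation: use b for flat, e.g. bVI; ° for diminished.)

In E major the diatonic chords are E, F#m, G#m, A, B, C#m, D#dim. E, A and C#m are all diatonic. Bm (B–D–F#) is not: scale degree 5 in E major carries B (V). In E minor the chord on that degree is Bm, so here it functions as v, borrowed from the parallel minor. C (C–E–G) doesn't fit — on degree 6 E major would have C#m (vi). C is the degree-6 chord of E minor, so it is the borrowed bVI. F#dim (F#–A–C) is not: scale degree 2 in E major carries F#m (ii). In E minor the chord on that degree is F#dim, so here it functions as ii°, borrowed from the parallel minor.

v, bVI, ii°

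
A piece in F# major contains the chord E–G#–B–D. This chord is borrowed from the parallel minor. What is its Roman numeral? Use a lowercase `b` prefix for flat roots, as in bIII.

The root E is the lowered 7th scale degree — diatonically F# major has E# there. The diatonic chord on degree 7 would be E#dim (vii°), but E–G#–B–D is the dominant-seventh chord from F# minor. As a borrowed chord it is labeled bVII7.

bVII7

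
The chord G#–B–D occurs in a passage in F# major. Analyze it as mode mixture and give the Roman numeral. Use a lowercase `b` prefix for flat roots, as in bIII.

ii°

The root G# is the diatonic 2nd degree of F# major; the borrowing shows in the chord quality. The diatonic chord on degree 2 would be G#m (ii), but G#–B–D is the diminished chord from F# minor. As a borrowed chord it is labeled ii°.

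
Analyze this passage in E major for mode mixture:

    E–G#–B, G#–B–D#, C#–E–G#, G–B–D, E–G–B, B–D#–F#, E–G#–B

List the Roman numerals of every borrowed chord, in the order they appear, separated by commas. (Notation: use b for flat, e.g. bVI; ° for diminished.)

E major has the diatonic set E, F#m, G#m, A, B, C#m, D#dim. E–G#–B = E, G#–B–D# = G#m, C#–E–G# = C#m and B–D#–F# = B all belong to that set. G–B–D is not: scale degree 3 in E major carries G#m (iii). In E minor the chord on that degree is G, so here it functions as bIII, borrowed from the parallel minor. E–G–B is not: scale degree 1 in E major carries E (I). In E minor the chord on that degree is Em, so here it functions as i, borrowed from the parallel minor.

bIII, i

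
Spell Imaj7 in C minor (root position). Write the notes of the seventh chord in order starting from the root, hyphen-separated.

C-E-G-B

The root, C, is scale degree 1 — the same note in C minor and C major; only the chord quality changes. In C major the chord on C is C–E–G–B.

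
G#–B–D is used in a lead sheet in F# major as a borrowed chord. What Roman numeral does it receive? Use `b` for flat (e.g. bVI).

ii°

The root G# is the diatonic 2nd degree of F# major; the borrowing shows in the chord quality. Diatonically F# major has G#m (ii) on that degree; G#–B–D is instead the diminished chord native to F# minor, so it takes the label ii°.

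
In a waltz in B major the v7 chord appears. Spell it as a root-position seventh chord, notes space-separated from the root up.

The root, F#, is scale degree 5 — the same note in B major and B minor; only the chord quality changes. Building the minor-seventh chord from the parallel minor on F#: F#–A–C#–E.

F# A C# E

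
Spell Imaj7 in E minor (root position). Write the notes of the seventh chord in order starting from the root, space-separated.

The root, E, is scale degree 1 — the same note in E minor and E major; only the chord quality changes. In E major the chord on E is E–G#–B–D#.

E G# B D#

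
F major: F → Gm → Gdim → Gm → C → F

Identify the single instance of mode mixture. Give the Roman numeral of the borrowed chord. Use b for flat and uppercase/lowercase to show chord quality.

In F major the diatonic chords are F, Gm, Am, Bb, C, Dm, Edim. F, Gm and C are all diatonic. But Gdim (G–Bb–Db) is foreign: the diatonic ii on degree 2 is Gm, whereas Gdim comes from F minor. It is labeled ii°.

ii°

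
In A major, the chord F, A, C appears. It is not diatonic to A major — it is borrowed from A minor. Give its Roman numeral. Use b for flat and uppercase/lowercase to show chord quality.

F is the lowered form of scale degree 6 in A major (the diatonic degree 6 is F#). F–A–C is a major chord — the form found in A minor, not the diatonic vi (F#m). Borrowed into A major it is written bVI.

bVI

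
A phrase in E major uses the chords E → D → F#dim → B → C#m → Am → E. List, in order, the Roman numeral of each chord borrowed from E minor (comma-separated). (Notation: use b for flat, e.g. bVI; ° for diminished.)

E major has the diatonic set E, F#m, G#m, A, B, C#m, D#dim. E, B and C#m all belong to that set. D (D–F#–A) is not: scale degree 7 in E major carries D#dim (vii°). In E minor the chord on that degree is D, so here it functions as bVII, borrowed from the parallel minor. F#dim (F#–A–C) doesn't fit — on degree 2 E major would have F#m (ii). F#dim is the degree-2 chord of E minor, so it is the borrowed ii°. Am (A–C–E) is not: scale degree 4 in E major carries A (IV). In E minor the chord on that degree is Am, so here it functions as iv, borrowed from the parallel minor.

bVII, ii°, iv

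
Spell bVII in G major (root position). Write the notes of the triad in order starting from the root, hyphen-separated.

bVII is built on the lowered scale degree 7. In G major degree 7 is F#; lowered it becomes F. In G minor the chord on F is F–A–C.

F-A-C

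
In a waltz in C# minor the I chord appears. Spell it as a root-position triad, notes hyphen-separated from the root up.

C#-E#-G#

The root, C#, is scale degree 1 — the same note in C# minor and C# major; only the chord quality changes. In C# major the chord on C# is C#–E#–G#.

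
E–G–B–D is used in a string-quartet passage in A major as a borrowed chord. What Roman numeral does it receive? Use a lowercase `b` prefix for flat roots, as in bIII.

The root E is the diatonic 5th degree of A major; the borrowing shows in the chord quality. Diatonically A major has E (V) on that degree; E–G–B–D is instead the minor-seventh chord native to A minor, so it takes the label v7.

v7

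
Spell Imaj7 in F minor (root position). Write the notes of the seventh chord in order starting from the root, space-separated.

F A C E

The root, F, is scale degree 1 — the same note in F minor and F major; only the chord quality changes. Stacking thirds in F major on F gives F–A–C–E.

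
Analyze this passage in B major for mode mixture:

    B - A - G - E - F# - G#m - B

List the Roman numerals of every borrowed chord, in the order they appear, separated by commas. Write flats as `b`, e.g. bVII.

In B major the diatonic chords are B, C#m, D#m, E, F#, G#m, A#dim. Of the given chords, B, E, F# and G#m are diatonic. But A (A–C#–E) is foreign: the diatonic vii° on degree 7 is A#dim, whereas A comes from B minor. It is labeled bVII. But G (G–B–D) is foreign: the diatonic vi on degree 6 is G#m, whereas G comes from B minor. It is labeled bVI.

bVII, bVI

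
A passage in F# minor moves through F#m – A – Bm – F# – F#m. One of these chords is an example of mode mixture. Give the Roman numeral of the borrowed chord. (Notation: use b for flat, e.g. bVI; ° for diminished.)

I

In F# minor (with V from harmonic minor) the diatonic chords are F#m, G#dim, A, Bm, C#, D, E. F#m, A and Bm are all diatonic. F# (F#–A#–C#) is not: scale degree 1 in F# minor carries F#m (i). In F# major the chord on that degree is F#, so here it functions as I, borrowed from the parallel major.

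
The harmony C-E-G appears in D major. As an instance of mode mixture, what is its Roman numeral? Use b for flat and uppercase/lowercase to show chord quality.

The root C is the lowered 7th scale degree — diatonically D major has C# there. C–E–G is a major chord — the form found in D minor, not the diatonic vii° (C#dim). Borrowed into D major it is written bVII.

bVII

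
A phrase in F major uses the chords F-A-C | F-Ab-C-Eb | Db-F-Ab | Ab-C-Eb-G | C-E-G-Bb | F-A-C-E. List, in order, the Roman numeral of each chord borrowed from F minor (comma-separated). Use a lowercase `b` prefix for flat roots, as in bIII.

The diatonic triads in F major are F, Gm, Am, Bb, C, Dm, Edim. F–A–C = F, C–E–G–Bb = C7 and F–A–C–E = Fmaj7 are all diatonic. But F–Ab–C–Eb is foreign: the diatonic I on degree 1 is F, whereas Fm7 comes from F minor. It is labeled i7. But Db–F–Ab is foreign: the diatonic vi on degree 6 is Dm, whereas Db comes from F minor. It is labeled bVI. Ab–C–Eb–G doesn't fit — on degree 3 F major would have Am (iii). Abmaj7 is the degree-3 chord of F minor, so it is the borrowed bIIImaj7.

i7, bVI, bIIImaj7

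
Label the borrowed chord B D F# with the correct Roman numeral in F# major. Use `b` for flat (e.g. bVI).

iv

The root B is the diatonic 4th degree of F# major; the borrowing shows in the chord quality. The diatonic chord on degree 4 would be B (IV), but B–D–F# is the minor chord from F# minor. As a borrowed chord it is labeled iv.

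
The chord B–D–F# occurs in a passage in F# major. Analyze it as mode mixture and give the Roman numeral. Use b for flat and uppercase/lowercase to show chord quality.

The root B is the diatonic 4th degree of F# major; the borrowing shows in the chord quality. B–D–F# is a minor chord — the form found in F# minor, not the diatonic IV (B). Borrowed into F# major it is written iv.

iv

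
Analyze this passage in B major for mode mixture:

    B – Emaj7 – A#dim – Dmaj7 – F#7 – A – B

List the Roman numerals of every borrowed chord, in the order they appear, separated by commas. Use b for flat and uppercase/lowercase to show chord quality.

In B major the diatonic chords are B, C#m, D#m, E, F#, G#m, A#dim. Of the given chords, B, Emaj7, A#dim and F#7 are diatonic. Dmaj7 (D–F#–A–C#) doesn't fit — on degree 3 B major would have D#m (iii). Dmaj7 is the degree-3 chord of B minor, so it is the borrowed bIIImaj7. A (A–C#–E) is not: scale degree 7 in B major carries A#dim (vii°). In B minor the chord on that degree is A, so here it functions as bVII, borrowed from the parallel minor.

bIIImaj7, bVII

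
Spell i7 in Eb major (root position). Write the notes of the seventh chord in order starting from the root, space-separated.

Eb Gb Bb Db

i7 is built on scale degree 1, which is Eb in both Eb major and its parallel. Building the minor-seventh chord from the parallel minor on Eb: Eb–Gb–Bb–Db.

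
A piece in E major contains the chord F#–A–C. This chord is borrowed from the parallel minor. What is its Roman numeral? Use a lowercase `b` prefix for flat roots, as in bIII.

The root F# is the diatonic 2nd degree of E major; the borrowing shows in the chord quality. F#–A–C is a diminished chord — the form found in E minor, not the diatonic ii (F#m). Borrowed into E major it is written ii°.

ii°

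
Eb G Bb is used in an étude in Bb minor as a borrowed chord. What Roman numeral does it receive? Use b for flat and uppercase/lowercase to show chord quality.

IV

The root Eb is the diatonic 4th degree of Bb minor; the borrowing shows in the chord quality. Eb–G–Bb is a major chord — the form found in Bb major, not the diatonic iv (Ebm). Borrowed into Bb minor it is written IV.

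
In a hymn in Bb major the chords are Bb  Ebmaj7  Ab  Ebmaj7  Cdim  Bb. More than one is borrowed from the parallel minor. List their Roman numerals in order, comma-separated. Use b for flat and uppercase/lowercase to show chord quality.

bVII, ii°

Bb major has the diatonic set Bb, Cm, Dm, Eb, F, Gm, Adim. Of the given chords, Bb and Ebmaj7 are diatonic. Ab (Ab–C–Eb) doesn't fit — on degree 7 Bb major would have Adim (vii°). Ab is the degree-7 chord of Bb minor, so it is the borrowed bVII. Cdim (C–Eb–Gb) doesn't fit — on degree 2 Bb major would have Cm (ii). Cdim is the degree-2 chord of Bb minor, so it is the borrowed ii°.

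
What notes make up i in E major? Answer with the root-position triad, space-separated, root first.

The root, E, is scale degree 1 — the same note in E major and E minor; only the chord quality changes. In E minor the chord on E is E–G–B.

E G B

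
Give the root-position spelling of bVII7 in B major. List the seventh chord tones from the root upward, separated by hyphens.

A-C#-E-G

Scale degree 7 in B major is A#. bVII7 uses the lowered form, A, taken from B minor. In B minor the chord on A is A–C#–E–G.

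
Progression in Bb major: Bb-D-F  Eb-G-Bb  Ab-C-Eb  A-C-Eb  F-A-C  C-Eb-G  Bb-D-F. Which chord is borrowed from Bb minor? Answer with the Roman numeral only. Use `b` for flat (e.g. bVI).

Bb major has the diatonic set Bb, Cm, Dm, Eb, F, Gm, Adim. Bb–D–F = Bb, Eb–G–Bb = Eb, A–C–Eb = Adim, F–A–C = F and C–Eb–G = Cm are all diatonic. But Ab–C–Eb is foreign: the diatonic vii° on degree 7 is Adim, whereas Ab comes from Bb minor. It is labeled bVII.

bVII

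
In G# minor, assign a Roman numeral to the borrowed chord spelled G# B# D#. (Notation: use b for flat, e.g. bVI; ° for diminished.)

G# is scale degree 1 in G# minor. The diatonic chord on degree 1 would be G#m (i), but G#–B#–D# is the major chord from G# major. As a borrowed chord it is labeled I.

I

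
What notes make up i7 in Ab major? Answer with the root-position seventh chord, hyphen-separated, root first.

The root, Ab, is scale degree 1 — the same note in Ab major and Ab minor; only the chord quality changes. In Ab minor the chord on Ab is Ab–Cb–Eb–Gb.

Ab-Cb-Eb-Gb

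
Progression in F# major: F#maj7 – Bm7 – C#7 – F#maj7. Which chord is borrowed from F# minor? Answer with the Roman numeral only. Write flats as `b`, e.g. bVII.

In F# major the diatonic chords are F#, G#m, A#m, B, C#, D#m, E#dim. F#maj7 and C#7 are both diatonic. But Bm7 (B–D–F#–A) is foreign: the diatonic IV on degree 4 is B, whereas Bm7 comes from F# minor. It is labeled iv7.

iv7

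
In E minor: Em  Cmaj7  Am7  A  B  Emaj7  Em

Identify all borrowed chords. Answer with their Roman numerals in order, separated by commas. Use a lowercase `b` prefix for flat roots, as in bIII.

IV, Imaj7

E minor has the diatonic set Em, F#dim, G, Am, B, C, D (with V from harmonic minor). Em, Cmaj7, Am7 and B are all diatonic. A (A–C#–E) doesn't fit — on degree 4 E minor would have Am (iv). A is the degree-4 chord of E major, so it is the borrowed IV. But Emaj7 (E–G#–B–D#) is foreign: the diatonic i on degree 1 is Em, whereas Emaj7 comes from E major. It is labeled Imaj7.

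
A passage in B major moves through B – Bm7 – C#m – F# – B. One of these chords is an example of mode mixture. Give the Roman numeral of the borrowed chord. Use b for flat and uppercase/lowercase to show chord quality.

i7

The diatonic triads in B major are B, C#m, D#m, E, F#, G#m, A#dim. Of the given chords, B, C#m and F# are diatonic. But Bm7 (B–D–F#–A) is foreign: the diatonic I on degree 1 is B, whereas Bm7 comes from B minor. It is labeled i7.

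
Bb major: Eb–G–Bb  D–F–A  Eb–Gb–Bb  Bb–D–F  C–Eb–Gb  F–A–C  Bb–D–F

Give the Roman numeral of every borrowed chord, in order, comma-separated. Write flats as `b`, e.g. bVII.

In Bb major the diatonic chords are Bb, Cm, Dm, Eb, F, Gm, Adim. Eb–G–Bb = Eb, D–F–A = Dm, Bb–D–F = Bb and F–A–C = F are all diatonic. But Eb–Gb–Bb is foreign: the diatonic IV on degree 4 is Eb, whereas Ebm comes from Bb minor. It is labeled iv. But C–Eb–Gb is foreign: the diatonic ii on degree 2 is Cm, whereas Cdim comes from Bb minor. It is labeled ii°.

iv, ii°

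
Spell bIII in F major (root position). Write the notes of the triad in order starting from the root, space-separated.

Ab C Eb

Scale degree 3 in F major is A. bIII uses the lowered form, Ab, taken from F minor. Building the major chord from the parallel minor on Ab: Ab–C–Eb.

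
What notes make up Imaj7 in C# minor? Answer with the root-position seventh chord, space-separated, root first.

C# E# G# B#

The root, C#, is scale degree 1 — the same note in C# minor and C# major; only the chord quality changes. In C# major the chord on C# is C#–E#–G#–B#.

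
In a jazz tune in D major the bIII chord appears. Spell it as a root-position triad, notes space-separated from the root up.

bIII is built on the lowered scale degree 3. In D major degree 3 is F#; lowered it becomes F. In D minor the chord on F is F–A–C.

F A C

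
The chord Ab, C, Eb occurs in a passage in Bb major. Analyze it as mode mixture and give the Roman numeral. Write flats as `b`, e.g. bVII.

The root Ab is the lowered 7th scale degree — diatonically Bb major has A there. The diatonic chord on degree 7 would be Adim (vii°), but Ab–C–Eb is the major chord from Bb minor. As a borrowed chord it is labeled bVII.

bVII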